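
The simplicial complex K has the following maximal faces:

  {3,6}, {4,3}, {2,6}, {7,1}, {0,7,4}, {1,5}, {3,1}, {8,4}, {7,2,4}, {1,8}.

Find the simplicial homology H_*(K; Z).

H_0 ≅ Z,  H_1 ≅ Z^3,  H_2 = 0.

Take the total order 0 < 1 < 2 < 3 < 4 < 5 < 6 < 7 < 8 on the vertex set. Then K (dimension 2) consists of the simplices:

  0-simplices (9): [0], [1], [2], [3], [4], [5], [6], [7], [8]
  1-simplices (13): [0,4], [0,7], [1,3], [1,5], [1,7], [1,8], [2,4], [2,6], [2,7], [3,4], [3,6], [4,7], [4,8]
  2-simplices (2): [0,4,7], [2,4,7]

so the chain groups are C_0 ≅ Z^9, C_1 ≅ Z^13, C_2 ≅ Z^2.

Boundary ∂_1: C_1 → C_0 sends each edge [p,q] (with p < q) to q − p.
The 9×13 boundary matrix has rank 8 and Smith normal form diag(1,1,1,1,1,1,1,1).

The boundary map ∂_2: C_2 → C_1 acts by ∂[p,q,r] = [q,r] − [p,r] + [p,q]. For instance
  ∂[2,4,7] = [4,7] − [2,7] + [2,4],
  ∂[0,4,7] = [4,7] − [0,7] + [0,4].
As a 13×2 matrix over Z this has rank 2, with invariant factors (1,1).

Reading off H_k = ker ∂_k / im ∂_{k+1}:

  H_0: rank C_0 − rank ∂_1 = 9 − 8 = 1, and the invariant factors of ∂_1 are all 1, so H_0 = Z.
  H_1: rank ker ∂_1 − rank ∂_2 = (13 − 8) − 2 = 3, and the invariant factors of ∂_2 are all 1, so H_1 = Z^3.
  H_2: rank ker ∂_2 − rank ∂_3 = (2 − 2) − 0 = 0, and there is no ∂_3, so H_2 = 0.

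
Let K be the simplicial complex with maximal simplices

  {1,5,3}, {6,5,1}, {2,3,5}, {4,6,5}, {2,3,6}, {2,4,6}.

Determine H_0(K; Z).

H_0 = Z.

K has 6 vertices, 12 edges, 6 triangles.
rank ∂_0 = 0, rank ∂_1 = 5 ⇒ b_0 = 6 − 0 − 5 = 1; all invariant factors of ∂_1 are 1 so no torsion. So H_0 ≅ Z.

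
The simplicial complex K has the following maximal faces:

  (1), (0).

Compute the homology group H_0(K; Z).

Order the vertices as 0 < 1. Listing each simplex with vertices in this order, K has dimension 0 with simplices:

  0-simplices (2): [0], [1]

so the chain groups are C_0 ≅ Z^2.

From H_k ≅ ker(∂_k) / im(∂_{k+1}) we obtain:

  H_0: rank C_0 − rank ∂_1 = 2 − 0 = 2, and there is no ∂_1, so H_0 = Z^2.

H_0 = Z^2.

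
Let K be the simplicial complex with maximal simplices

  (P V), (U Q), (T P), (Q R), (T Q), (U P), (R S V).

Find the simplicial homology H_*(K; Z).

Fix the vertex order P < Q < R < S < T < U < V and write every simplex with vertices in increasing order. Then dim K = 2 and the simplices of K are:

  0-simplices (7): P, Q, R, S, T, U, V
  1-simplices (9): PT, PU, PV, QR, QT, QU, RS, RV, SV
  2-simplices (1): RSV

Hence C_0 ≅ Z^7, C_1 ≅ Z^9, C_2 ≅ Z^1.

Boundary ∂_1: C_1 → C_0 maps an edge to its endpoints' difference, ∂[p,q] = q − p.
The resulting 7×9 matrix has rank 6, and its Smith normal form has invariant factors (1,1,1,1,1,1).

Boundary ∂_2: C_2 → C_1 maps a triangle to the signed sum of its edges. For instance
  ∂RSV = SV − RV + RS.
The resulting 9×1 matrix has rank 1, and its Smith normal form has invariant factors (1).

Now H_k = ker ∂_k / im ∂_{k+1}, so:

  H_0: rank C_0 − rank ∂_1 = 7 − 6 = 1, and the invariant factors of ∂_1 are all 1, so H_0 ≅ Z.
  H_1: rank ker ∂_1 − rank ∂_2 = (9 − 6) − 1 = 2, and the invariant factors of ∂_2 are all 1, so H_1 ≅ Z^2.
  H_2: rank ker ∂_2 − rank ∂_3 = (1 − 1) − 0 = 0, and there is no ∂_3, so H_2 ≅ 0.

H_0 = Z,  H_1 = Z^2,  H_2 = 0.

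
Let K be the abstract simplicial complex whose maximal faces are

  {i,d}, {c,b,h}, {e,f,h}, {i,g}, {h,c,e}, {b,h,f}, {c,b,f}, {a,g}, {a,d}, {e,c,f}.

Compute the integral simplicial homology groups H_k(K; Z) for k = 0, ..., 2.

K has 9 vertices, 13 edges, 6 triangles.
rank ∂_0 = 0, rank ∂_1 = 7 ⇒ b_0 = 9 − 0 − 7 = 2; all invariant factors of ∂_1 are 1 so no torsion. So H_0 ≅ Z^2.
rank ∂_1 = 7, rank ∂_2 = 5 ⇒ b_1 = 13 − 7 − 5 = 1; all invariant factors of ∂_2 are 1 so no torsion. So H_1 ≅ Z.
rank ∂_2 = 5, rank ∂_3 = 0 ⇒ b_2 = 6 − 5 − 0 = 1. So H_2 ≅ Z.

H_0 = Z^2,  H_1 = Z,  H_2 = Z.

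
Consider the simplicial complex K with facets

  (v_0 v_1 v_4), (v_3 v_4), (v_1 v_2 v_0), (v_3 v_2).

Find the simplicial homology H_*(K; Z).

H_0 ≅ Z,  H_1 ≅ Z,  H_2 = 0.

We work with the vertex ordering v_0 < v_1 < v_2 < v_3 < v_4. The simplices of K, each written with vertices in increasing order, are:

  0-simplices (5): [v_0], [v_1], [v_2], [v_3], [v_4]
  1-simplices (7): [v_0,v_1], [v_0,v_2], [v_0,v_4], [v_1,v_2], [v_1,v_4], [v_2,v_3], [v_3,v_4]
  2-simplices (2): [v_0,v_1,v_2], [v_0,v_1,v_4]

giving chain groups C_0 ≅ Z^5, C_1 ≅ Z^7, C_2 ≅ Z^2.

∂_1: C_1 → C_0 sends each edge [p,q] (with p < q) to q − p. For instance
  ∂[v_1,v_2] = [v_2] − [v_1].
This gives a 5×7 integer matrix of rank 4; reducing to Smith normal form yields diagonal entries (1,1,1,1).

∂_2: C_2 → C_1 sends each 2-simplex [p,q,r] to [q,r] − [p,r] + [p,q]. For instance
  ∂[v_0,v_1,v_2] = [v_1,v_2] − [v_0,v_2] + [v_0,v_1],
  ∂[v_0,v_1,v_4] = [v_1,v_4] − [v_0,v_4] + [v_0,v_1].
The resulting 7×2 matrix has rank 2, and its Smith normal form has invariant factors (1,1).

From H_k ≅ ker(∂_k) / im(∂_{k+1}) we obtain:

  H_0: rank C_0 − rank ∂_1 = 5 − 4 = 1, and the invariant factors of ∂_1 are all 1, so H_0 = Z.
  H_1: rank ker ∂_1 − rank ∂_2 = (7 − 4) − 2 = 1, and the invariant factors of ∂_2 are all 1, so H_1 = Z.
  H_2: rank ker ∂_2 − rank ∂_3 = (2 − 2) − 0 = 0, and there is no ∂_3, so H_2 = 0.

As a check, the Euler characteristic is 5 − 7 + 2 = 0, which agrees with 1 − 1 + 0 = 0.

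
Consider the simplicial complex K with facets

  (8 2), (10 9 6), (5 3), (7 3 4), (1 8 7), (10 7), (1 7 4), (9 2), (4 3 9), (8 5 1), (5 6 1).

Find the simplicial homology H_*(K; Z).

Fix the vertex order 1 < 2 < 3 < 4 < 5 < 6 < 7 < 8 < 9 < 10 and write every simplex with vertices in increasing order. Then dim K = 2 and the simplices of K are:

  0-simplices (10): [1], [2], [3], [4], [5], [6], [7], [8], [9], [10]
  1-simplices (20): [1,4], [1,5], [1,6], [1,7], [1,8], [2,8], [2,9], [3,4], [3,5], [3,7], [3,9], [4,7], [4,9], [5,6], [5,8], [6,9], [6,10], [7,8], [7,10], [9,10]
  2-simplices (7): [1,4,7], [1,5,6], [1,5,8], [1,7,8], [3,4,7], [3,4,9], [6,9,10]

giving chain groups C_0 ≅ Z^10, C_1 ≅ Z^20, C_2 ≅ Z^7.

∂_1: C_1 → C_0 is given by ∂[p,q] = [q] − [p]. For instance
  ∂[3,5] = [5] − [3].
This gives a 10×20 integer matrix of rank 9; reducing to Smith normal form yields diagonal entries (1,1,1,1,1,1,1,1,1).

∂_2: C_2 → C_1 sends each 2-simplex [p,q,r] to [q,r] − [p,r] + [p,q]. For instance
  ∂[1,7,8] = [7,8] − [1,8] + [1,7],
  ∂[3,4,7] = [4,7] − [3,7] + [3,4].
The resulting 20×7 matrix has rank 7, and its Smith normal form has invariant factors (1,1,1,1,1,1,1).

Now H_k = ker ∂_k / im ∂_{k+1}, so:

  H_0: rank C_0 − rank ∂_1 = 10 − 9 = 1, and the invariant factors of ∂_1 are all 1, so H_0 ≅ Z.
  H_1: rank ker ∂_1 − rank ∂_2 = (20 − 9) − 7 = 4, and the invariant factors of ∂_2 are all 1, so H_1 ≅ Z^4.
  H_2: rank ker ∂_2 − rank ∂_3 = (7 − 7) − 0 = 0, and there is no ∂_3, so H_2 ≅ 0.

H_0 = Z,  H_1 = Z^4,  H_2 = 0.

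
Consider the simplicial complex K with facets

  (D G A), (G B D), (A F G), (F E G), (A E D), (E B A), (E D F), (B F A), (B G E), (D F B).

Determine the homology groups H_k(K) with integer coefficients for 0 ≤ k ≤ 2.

We work with the vertex ordering A < B < D < E < F < G. The simplices of K, each written with vertices in increasing order, are:

  0-simplices (6): A, B, D, E, F, G
  1-simplices (15): AB, AD, AE, AF, AG, BD, BE, BF, BG, DE, DF, DG, EF, EG, FG
  2-simplices (10): ABE, ABF, ADE, ADG, AFG, BDF, BDG, BEG, DEF, EFG

Hence C_0 ≅ Z^6, C_1 ≅ Z^15, C_2 ≅ Z^10.

The boundary map ∂_1: C_1 → C_0 maps an edge to its endpoints' difference, ∂[p,q] = q − p. For instance
  ∂AF = F − A.
The resulting 6×15 matrix has rank 5, and its Smith normal form has invariant factors (1,1,1,1,1).

The boundary map ∂_2: C_2 → C_1 acts by ∂[p,q,r] = [q,r] − [p,r] + [p,q]. For instance
  ∂ABF = BF − AF + AB,
  ∂BDG = DG − BG + BD.
This gives a 15×10 integer matrix of rank 10; reducing to Smith normal form yields diagonal entries (1,1,1,1,1,1,1,1,1,2).

Now H_k = ker ∂_k / im ∂_{k+1}, so:

  H_0: rank C_0 − rank ∂_1 = 6 − 5 = 1, and the invariant factors of ∂_1 are all 1, so H_0 = Z.
  H_1: rank ker ∂_1 − rank ∂_2 = (15 − 5) − 10 = 0, and ∂_2 has invariant factor 2 > 1, so H_1 = Z_2.
  H_2: rank ker ∂_2 − rank ∂_3 = (10 − 10) − 0 = 0, and there is no ∂_3, so H_2 = 0.

(K is a triangulation of the real projective plane RP^2.)

H_0 ≅ Z,  H_1 ≅ Z_2,  H_2 = 0.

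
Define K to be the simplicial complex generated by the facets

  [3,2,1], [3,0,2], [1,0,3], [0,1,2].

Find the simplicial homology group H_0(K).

H_0 ≅ Z.

We work with the vertex ordering 0 < 1 < 2 < 3. The simplices of K, each written with vertices in increasing order, are:

  0-simplices (4): [0], [1], [2], [3]
  1-simplices (6): [0,1], [0,2], [0,3], [1,2], [1,3], [2,3]
  2-simplices (4): [0,1,2], [0,1,3], [0,2,3], [1,2,3]

so the chain groups are C_0 ≅ Z^4, C_1 ≅ Z^6, C_2 ≅ Z^4.

Boundary ∂_1: C_1 → C_0 maps an edge to its endpoints' difference, ∂[p,q] = q − p. For instance
  ∂[0,1] = [1] − [0].
This gives a 4×6 integer matrix of rank 3; reducing to Smith normal form yields diagonal entries (1,1,1).

∂_2: C_2 → C_1 maps a triangle to the signed sum of its edges. For instance
  ∂[0,1,2] = [1,2] − [0,2] + [0,1],
  ∂[0,1,3] = [1,3] − [0,3] + [0,1].
This gives a 6×4 integer matrix of rank 3; reducing to Smith normal form yields diagonal entries (1,1,1).

From H_k ≅ ker(∂_k) / im(∂_{k+1}) we obtain:

  H_0: rank C_0 − rank ∂_1 = 4 − 3 = 1, and the invariant factors of ∂_1 are all 1, so H_0 = Z.

(K is a triangulation of the 2-sphere S^2.)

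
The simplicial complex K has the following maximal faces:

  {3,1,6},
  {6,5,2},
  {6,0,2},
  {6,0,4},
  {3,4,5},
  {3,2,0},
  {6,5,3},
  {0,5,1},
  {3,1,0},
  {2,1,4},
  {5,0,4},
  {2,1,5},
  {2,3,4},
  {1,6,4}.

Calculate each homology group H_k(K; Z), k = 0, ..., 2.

H_0 ≅ Z,  H_1 ≅ Z^2,  H_2 ≅ Z.

Take the total order 0 < 1 < 2 < 3 < 4 < 5 < 6 on the vertex set. Then K (dimension 2) consists of the simplices:

  0-simplices (7): [0], [1], [2], [3], [4], [5], [6]
  1-simplices (21): [0,1], [0,2], [0,3], [0,4], [0,5], [0,6], [1,2], [1,3], [1,4], [1,5], [1,6], [2,3], [2,4], [2,5], [2,6], [3,4], [3,5], [3,6], [4,5], [4,6], [5,6]
  2-simplices (14): [0,1,3], [0,1,5], [0,2,3], [0,2,6], [0,4,5], [0,4,6], [1,2,4], [1,2,5], [1,3,6], [1,4,6], [2,3,4], [2,5,6], [3,4,5], [3,5,6]

so the chain groups are C_0 ≅ Z^7, C_1 ≅ Z^21, C_2 ≅ Z^14.

The boundary map ∂_1: C_1 → C_0 is given by ∂[p,q] = [q] − [p]. For instance
  ∂[1,3] = [3] − [1].
This gives a 7×21 integer matrix of rank 6; reducing to Smith normal form yields diagonal entries (1,1,1,1,1,1).

The boundary map ∂_2: C_2 → C_1 maps a triangle to the signed sum of its edges. For instance
  ∂[3,5,6] = [5,6] − [3,6] + [3,5],
  ∂[2,3,4] = [3,4] − [2,4] + [2,3].
As a 21×14 matrix over Z this has rank 13, with invariant factors (1,1,1,1,1,1,1,1,1,1,1,1,1).

Reading off H_k = ker ∂_k / im ∂_{k+1}:

  H_0: rank C_0 − rank ∂_1 = 7 − 6 = 1, and the invariant factors of ∂_1 are all 1, so H_0 ≅ Z.
  H_1: rank ker ∂_1 − rank ∂_2 = (21 − 6) − 13 = 2, and the invariant factors of ∂_2 are all 1, so H_1 ≅ Z^2.
  H_2: rank ker ∂_2 − rank ∂_3 = (14 − 13) − 0 = 1, and there is no ∂_3, so H_2 ≅ Z.

(K is a triangulation of the torus T^2.)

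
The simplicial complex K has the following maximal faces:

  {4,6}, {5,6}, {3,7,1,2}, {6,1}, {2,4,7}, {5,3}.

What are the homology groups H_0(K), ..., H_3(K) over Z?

K has 7 vertices, 12 edges, 5 triangles, 1 3-simplex.
rank ∂_0 = 0, rank ∂_1 = 6 ⇒ b_0 = 7 − 0 − 6 = 1; all invariant factors of ∂_1 are 1 so no torsion. So H_0 = Z.
rank ∂_1 = 6, rank ∂_2 = 4 ⇒ b_1 = 12 − 6 − 4 = 2; all invariant factors of ∂_2 are 1 so no torsion. So H_1 = Z^2.
rank ∂_2 = 4, rank ∂_3 = 1 ⇒ b_2 = 5 − 4 − 1 = 0; all invariant factors of ∂_3 are 1 so no torsion. So H_2 = 0.
rank ∂_3 = 1, rank ∂_4 = 0 ⇒ b_3 = 1 − 1 − 0 = 0. So H_3 = 0.

H_0 = Z,  H_1 = Z^2,  H_2 = 0,  H_3 = 0.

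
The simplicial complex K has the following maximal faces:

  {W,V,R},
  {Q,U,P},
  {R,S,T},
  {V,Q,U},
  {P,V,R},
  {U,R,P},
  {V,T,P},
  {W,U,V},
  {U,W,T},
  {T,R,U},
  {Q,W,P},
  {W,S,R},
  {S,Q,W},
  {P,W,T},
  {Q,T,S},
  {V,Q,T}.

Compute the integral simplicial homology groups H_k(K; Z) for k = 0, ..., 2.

Take the total order P < Q < R < S < T < U < V < W on the vertex set. Then K (dimension 2) consists of the simplices:

  0-simplices (8): P, Q, R, S, T, U, V, W
  1-simplices (24): PQ, PR, PT, PU, PV, PW, QS, QT, QU, QV, QW, RS, RT, RU, RV, RW, ST, SW, TU, TV, TW, UV, UW, VW
  2-simplices (16): PQU, PQW, PRU, PRV, PTV, PTW, QST, QSW, QTV, QUV, RST, RSW, RTU, RVW, TUW, UVW

so the chain groups are C_0 ≅ Z^8, C_1 ≅ Z^24, C_2 ≅ Z^16.

∂_1: C_1 → C_0 maps an edge to its endpoints' difference, ∂[p,q] = q − p.
As a 8×24 matrix over Z this has rank 7, with invariant factors (1,1,1,1,1,1,1).

∂_2: C_2 → C_1 acts by ∂[p,q,r] = [q,r] − [p,r] + [p,q]. For instance
  ∂UVW = VW − UW + UV,
  ∂QSW = SW − QW + QS.
This gives a 24×16 integer matrix of rank 15; reducing to Smith normal form yields diagonal entries (1,1,1,1,1,1,1,1,1,1,1,1,1,1,1).

From H_k ≅ ker(∂_k) / im(∂_{k+1}) we obtain:

  H_0: rank C_0 − rank ∂_1 = 8 − 7 = 1, and the invariant factors of ∂_1 are all 1, so H_0 = Z.
  H_1: rank ker ∂_1 − rank ∂_2 = (24 − 7) − 15 = 2, and the invariant factors of ∂_2 are all 1, so H_1 = Z^2.
  H_2: rank ker ∂_2 − rank ∂_3 = (16 − 15) − 0 = 1, and there is no ∂_3, so H_2 = Z.

(K is a triangulation of the torus T^2.)

H_0 = Z,  H_1 = Z^2,  H_2 = Z.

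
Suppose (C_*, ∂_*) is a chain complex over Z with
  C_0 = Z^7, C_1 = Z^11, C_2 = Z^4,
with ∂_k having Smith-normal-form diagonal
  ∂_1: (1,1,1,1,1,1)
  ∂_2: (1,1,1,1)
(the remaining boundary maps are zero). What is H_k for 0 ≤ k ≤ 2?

H_0 = Z,  H_1 = Z,  H_2 = 0.

H_0: b_0 = 7 − 0 − 6 = 1; torsion from ∂_1 factors > 1: none. So H_0 = Z.
H_1: b_1 = 11 − 6 − 4 = 1; torsion from ∂_2 factors > 1: none. So H_1 = Z.
H_2: b_2 = 4 − 4 − 0 = 0; torsion from ∂_3 factors > 1: none. So H_2 = 0.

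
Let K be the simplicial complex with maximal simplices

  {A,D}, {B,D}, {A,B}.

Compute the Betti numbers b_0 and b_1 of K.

Fix the vertex order A < B < D and write every simplex with vertices in increasing order. Then dim K = 1 and the simplices of K are:

  0-simplices (3): A, B, D
  1-simplices (3): AB, AD, BD

giving chain groups C_0 ≅ Z^3, C_1 ≅ Z^3.

The boundary map ∂_1: C_1 → C_0 is given by ∂[p,q] = [q] − [p].
The resulting 3×3 matrix has rank 2, and its Smith normal form has invariant factors (1,1).

Now H_k = ker ∂_k / im ∂_{k+1}, so:

  H_0: rank C_0 − rank ∂_1 = 3 − 2 = 1, and the invariant factors of ∂_1 are all 1, so H_0 ≅ Z.
  H_1: rank ker ∂_1 − rank ∂_2 = (3 − 2) − 0 = 1, and there is no ∂_2, so H_1 ≅ Z.

Hence the Betti numbers are b_0 = 1, b_1 = 1.

b_0 = 1, b_1 = 1.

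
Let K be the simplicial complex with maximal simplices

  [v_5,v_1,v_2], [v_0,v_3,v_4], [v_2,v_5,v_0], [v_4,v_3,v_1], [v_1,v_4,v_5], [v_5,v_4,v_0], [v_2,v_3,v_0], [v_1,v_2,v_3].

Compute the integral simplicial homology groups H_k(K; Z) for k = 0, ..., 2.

Fix the vertex order v_0 < v_1 < v_2 < v_3 < v_4 < v_5 and write every simplex with vertices in increasing order. Then dim K = 2 and the simplices of K are:

  0-simplices (6): [v_0], [v_1], [v_2], [v_3], [v_4], [v_5]
  1-simplices (12): [v_0,v_2], [v_0,v_3], [v_0,v_4], [v_0,v_5], [v_1,v_2], [v_1,v_3], [v_1,v_4], [v_1,v_5], [v_2,v_3], [v_2,v_5], [v_3,v_4], [v_4,v_5]
  2-simplices (8): [v_0,v_2,v_3], [v_0,v_2,v_5], [v_0,v_3,v_4], [v_0,v_4,v_5], [v_1,v_2,v_3], [v_1,v_2,v_5], [v_1,v_3,v_4], [v_1,v_4,v_5]

Hence C_0 ≅ Z^6, C_1 ≅ Z^12, C_2 ≅ Z^8.

∂_1: C_1 → C_0 maps an edge to its endpoints' difference, ∂[p,q] = q − p. For instance
  ∂[v_4,v_5] = [v_5] − [v_4].
The resulting 6×12 matrix has rank 5, and its Smith normal form has invariant factors (1,1,1,1,1).

The boundary map ∂_2: C_2 → C_1 sends each 2-simplex [p,q,r] to [q,r] − [p,r] + [p,q]. For instance
  ∂[v_0,v_2,v_3] = [v_2,v_3] − [v_0,v_3] + [v_0,v_2],
  ∂[v_0,v_3,v_4] = [v_3,v_4] − [v_0,v_4] + [v_0,v_3].
The resulting 12×8 matrix has rank 7, and its Smith normal form has invariant factors (1,1,1,1,1,1,1).

From H_k ≅ ker(∂_k) / im(∂_{k+1}) we obtain:

  H_0: rank C_0 − rank ∂_1 = 6 − 5 = 1, and the invariant factors of ∂_1 are all 1, so H_0 = Z.
  H_1: rank ker ∂_1 − rank ∂_2 = (12 − 5) − 7 = 0, and the invariant factors of ∂_2 are all 1, so H_1 = 0.
  H_2: rank ker ∂_2 − rank ∂_3 = (8 − 7) − 0 = 1, and there is no ∂_3, so H_2 = Z.

As a check, the Euler characteristic is 6 − 12 + 8 = 2, which agrees with 1 − 0 + 1 = 2.
(K is a triangulation of the 2-sphere S^2.)

H_0 = Z,  H_1 = 0,  H_2 = Z.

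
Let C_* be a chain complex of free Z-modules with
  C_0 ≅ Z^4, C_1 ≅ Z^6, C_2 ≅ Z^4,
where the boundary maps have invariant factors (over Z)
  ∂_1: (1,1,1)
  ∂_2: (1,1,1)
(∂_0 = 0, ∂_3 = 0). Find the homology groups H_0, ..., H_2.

H_0 ≅ Z,  H_1 = 0,  H_2 ≅ Z.

H_0: b_0 = 4 − 0 − 3 = 1; torsion from ∂_1 factors > 1: none. So H_0 ≅ Z.
H_1: b_1 = 6 − 3 − 3 = 0; torsion from ∂_2 factors > 1: none. So H_1 ≅ 0.
H_2: b_2 = 4 − 3 − 0 = 1; torsion from ∂_3 factors > 1: none. So H_2 ≅ Z.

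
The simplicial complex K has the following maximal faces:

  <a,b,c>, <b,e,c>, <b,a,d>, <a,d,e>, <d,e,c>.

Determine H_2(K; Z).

H_2 ≅ 0.

We work with the vertex ordering a < b < c < d < e. The simplices of K, each written with vertices in increasing order, are:

  0-simplices (5): a, b, c, d, e
  1-simplices (10): ab, ac, ad, ae, bc, bd, be, cd, ce, de
  2-simplices (5): abc, abd, ade, bce, cde

Hence C_0 ≅ Z^5, C_1 ≅ Z^10, C_2 ≅ Z^5.

The boundary map ∂_1: C_1 → C_0 is given by ∂[p,q] = [q] − [p]. For instance
  ∂de = e − d.
The 5×10 boundary matrix has rank 4 and Smith normal form diag(1,1,1,1).

Boundary ∂_2: C_2 → C_1 acts by ∂[p,q,r] = [q,r] − [p,r] + [p,q]. For instance
  ∂ade = de − ae + ad,
  ∂abc = bc − ac + ab.
The 10×5 boundary matrix has rank 5 and Smith normal form diag(1,1,1,1,1).

Now H_k = ker ∂_k / im ∂_{k+1}, so:

  H_2: rank ker ∂_2 − rank ∂_3 = (5 − 5) − 0 = 0, and there is no ∂_3, so H_2 ≅ 0.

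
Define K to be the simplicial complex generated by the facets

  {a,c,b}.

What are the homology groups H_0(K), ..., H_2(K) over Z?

Fix the vertex order a < b < c and write every simplex with vertices in increasing order. Then dim K = 2 and the simplices of K are:

  0-simplices (3): a, b, c
  1-simplices (3): ab, ac, bc
  2-simplices (1): abc

so the chain groups are C_0 ≅ Z^3, C_1 ≅ Z^3, C_2 ≅ Z^1.

∂_1: C_1 → C_0 sends each edge [p,q] (with p < q) to q − p.
The 3×3 boundary matrix has rank 2 and Smith normal form diag(1,1).

Boundary ∂_2: C_2 → C_1 acts by ∂[p,q,r] = [q,r] − [p,r] + [p,q]. For instance
  ∂abc = bc − ac + ab.
The resulting 3×1 matrix has rank 1, and its Smith normal form has invariant factors (1).

Reading off H_k = ker ∂_k / im ∂_{k+1}:

  H_0: rank C_0 − rank ∂_1 = 3 − 2 = 1, and the invariant factors of ∂_1 are all 1, so H_0 = Z.
  H_1: rank ker ∂_1 − rank ∂_2 = (3 − 2) − 1 = 0, and the invariant factors of ∂_2 are all 1, so H_1 = 0.
  H_2: rank ker ∂_2 − rank ∂_3 = (1 − 1) − 0 = 0, and there is no ∂_3, so H_2 = 0.

H_0 = Z,  H_1 = 0,  H_2 = 0.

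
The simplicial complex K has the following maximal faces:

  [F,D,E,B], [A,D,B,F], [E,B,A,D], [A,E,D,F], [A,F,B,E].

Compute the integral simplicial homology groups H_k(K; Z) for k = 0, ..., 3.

H_0 ≅ Z,  H_1 = 0,  H_2 = 0,  H_3 ≅ Z.

Fix the vertex order A < B < D < E < F and write every simplex with vertices in increasing order. Then dim K = 3 and the simplices of K are:

  0-simplices (5): A, B, D, E, F
  1-simplices (10): AB, AD, AE, AF, BD, BE, BF, DE, DF, EF
  2-simplices (10): ABD, ABE, ABF, ADE, ADF, AEF, BDE, BDF, BEF, DEF
  3-simplices (5): ABDE, ABDF, ABEF, ADEF, BDEF

giving chain groups C_0 ≅ Z^5, C_1 ≅ Z^10, C_2 ≅ Z^10, C_3 ≅ Z^5.

∂_1: C_1 → C_0 is given by ∂[p,q] = [q] − [p]. For instance
  ∂AE = E − A.
The 5×10 boundary matrix has rank 4 and Smith normal form diag(1,1,1,1).

Boundary ∂_2: C_2 → C_1 acts by ∂[p,q,r] = [q,r] − [p,r] + [p,q]. For instance
  ∂ABD = BD − AD + AB,
  ∂ADF = DF − AF + AD.
The 10×10 boundary matrix has rank 6 and Smith normal form diag(1,1,1,1,1,1).

The boundary map ∂_3: C_3 → C_2 sends each 3-simplex σ to the alternating sum Σ_i (−1)^i (σ with its i-th vertex removed). For instance
  ∂ADEF = DEF − AEF + ADF − ADE,
  ∂ABEF = BEF − AEF + ABF − ABE.
This gives a 10×5 integer matrix of rank 4; reducing to Smith normal form yields diagonal entries (1,1,1,1).

From H_k ≅ ker(∂_k) / im(∂_{k+1}) we obtain:

  H_0: rank C_0 − rank ∂_1 = 5 − 4 = 1, and the invariant factors of ∂_1 are all 1, so H_0 = Z.
  H_1: rank ker ∂_1 − rank ∂_2 = (10 − 4) − 6 = 0, and the invariant factors of ∂_2 are all 1, so H_1 = 0.
  H_2: rank ker ∂_2 − rank ∂_3 = (10 − 6) − 4 = 0, and the invariant factors of ∂_3 are all 1, so H_2 = 0.
  H_3: rank ker ∂_3 − rank ∂_4 = (5 − 4) − 0 = 1, and there is no ∂_4, so H_3 = Z.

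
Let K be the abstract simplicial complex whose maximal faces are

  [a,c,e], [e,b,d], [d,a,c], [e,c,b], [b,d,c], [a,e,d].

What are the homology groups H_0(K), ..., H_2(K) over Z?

We work with the vertex ordering a < b < c < d < e. The simplices of K, each written with vertices in increasing order, are:

  0-simplices (5): a, b, c, d, e
  1-simplices (9): ac, ad, ae, bc, bd, be, cd, ce, de
  2-simplices (6): acd, ace, ade, bcd, bce, bde

Hence C_0 ≅ Z^5, C_1 ≅ Z^9, C_2 ≅ Z^6.

∂_1: C_1 → C_0 sends each edge [p,q] (with p < q) to q − p. For instance
  ∂be = e − b.
The 5×9 boundary matrix has rank 4 and Smith normal form diag(1,1,1,1).

Boundary ∂_2: C_2 → C_1 sends each 2-simplex [p,q,r] to [q,r] − [p,r] + [p,q]. For instance
  ∂acd = cd − ad + ac,
  ∂ace = ce − ae + ac.
The resulting 9×6 matrix has rank 5, and its Smith normal form has invariant factors (1,1,1,1,1).

Reading off H_k = ker ∂_k / im ∂_{k+1}:

  H_0: rank C_0 − rank ∂_1 = 5 − 4 = 1, and the invariant factors of ∂_1 are all 1, so H_0 ≅ Z.
  H_1: rank ker ∂_1 − rank ∂_2 = (9 − 4) − 5 = 0, and the invariant factors of ∂_2 are all 1, so H_1 ≅ 0.
  H_2: rank ker ∂_2 − rank ∂_3 = (6 − 5) − 0 = 1, and there is no ∂_3, so H_2 ≅ Z.

(K is a triangulation of the 2-sphere S^2.)

H_0 = Z,  H_1 = 0,  H_2 = Z.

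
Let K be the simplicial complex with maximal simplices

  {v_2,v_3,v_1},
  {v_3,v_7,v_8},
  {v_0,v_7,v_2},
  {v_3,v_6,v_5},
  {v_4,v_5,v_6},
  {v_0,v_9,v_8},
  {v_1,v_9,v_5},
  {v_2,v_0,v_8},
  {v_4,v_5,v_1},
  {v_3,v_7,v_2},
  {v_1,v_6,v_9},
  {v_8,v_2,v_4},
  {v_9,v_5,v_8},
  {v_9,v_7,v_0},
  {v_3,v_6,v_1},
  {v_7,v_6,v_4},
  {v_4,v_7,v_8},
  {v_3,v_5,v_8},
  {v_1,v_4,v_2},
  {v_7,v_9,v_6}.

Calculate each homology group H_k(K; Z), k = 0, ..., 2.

H_0 = Z,  H_1 = Z ⊕ Z/2Z,  H_2 = 0.

We work with the vertex ordering v_0 < v_1 < v_2 < v_3 < v_4 < v_5 < v_6 < v_7 < v_8 < v_9. The simplices of K, each written with vertices in increasing order, are:

  0-simplices (10): [v_0], [v_1], [v_2], [v_3], [v_4], [v_5], [v_6], [v_7], [v_8], [v_9]
  1-simplices (30): (30 of them)
  2-simplices (20): (20 of them)

so the chain groups are C_0 ≅ Z^10, C_1 ≅ Z^30, C_2 ≅ Z^20.

The boundary map ∂_1: C_1 → C_0 maps an edge to its endpoints' difference, ∂[p,q] = q − p.
As a 10×30 matrix over Z this has rank 9, with invariant factors (1,1,1,1,1,1,1,1,1).

∂_2: C_2 → C_1 acts by ∂[p,q,r] = [q,r] − [p,r] + [p,q]. For instance
  ∂[v_3,v_5,v_8] = [v_5,v_8] − [v_3,v_8] + [v_3,v_5],
  ∂[v_1,v_6,v_9] = [v_6,v_9] − [v_1,v_9] + [v_1,v_6].
The resulting 30×20 matrix has rank 20, and its Smith normal form has invariant factors (1,1,1,1,1,1,1,1,1,1,1,1,1,1,1,1,1,1,1,2).

From H_k ≅ ker(∂_k) / im(∂_{k+1}) we obtain:

  H_0: rank C_0 − rank ∂_1 = 10 − 9 = 1, and the invariant factors of ∂_1 are all 1, so H_0 ≅ Z.
  H_1: rank ker ∂_1 − rank ∂_2 = (30 − 9) − 20 = 1, and ∂_2 has invariant factor 2 > 1, so H_1 ≅ Z ⊕ Z/2Z.
  H_2: rank ker ∂_2 − rank ∂_3 = (20 − 20) − 0 = 0, and there is no ∂_3, so H_2 ≅ 0.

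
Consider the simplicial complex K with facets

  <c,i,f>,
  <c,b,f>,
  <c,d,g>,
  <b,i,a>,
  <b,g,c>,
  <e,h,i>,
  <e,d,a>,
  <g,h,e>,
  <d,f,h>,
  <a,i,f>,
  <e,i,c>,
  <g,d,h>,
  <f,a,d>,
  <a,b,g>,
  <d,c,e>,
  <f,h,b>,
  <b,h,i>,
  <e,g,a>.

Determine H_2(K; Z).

H_2 ≅ 0.

Fix the vertex order a < b < c < d < e < f < g < h < i and write every simplex with vertices in increasing order. Then dim K = 2 and the simplices of K are:

  0-simplices (9): a, b, c, d, e, f, g, h, i
  1-simplices (27): ab, ad, ae, af, ag, ai, bc, bf, bg, bh, bi, cd, ce, cf, cg, ci, de, df, dg, dh, eg, eh, ei, fh, fi, gh, hi
  2-simplices (18): abg, abi, ade, adf, aeg, afi, bcf, bcg, bfh, bhi, cde, cdg, cei, cfi, dfh, dgh, egh, ehi

Hence C_0 ≅ Z^9, C_1 ≅ Z^27, C_2 ≅ Z^18.

Boundary ∂_1: C_1 → C_0 maps an edge to its endpoints' difference, ∂[p,q] = q − p. For instance
  ∂ai = i − a.
The resulting 9×27 matrix has rank 8, and its Smith normal form has invariant factors (1,1,1,1,1,1,1,1).

The boundary map ∂_2: C_2 → C_1 acts by ∂[p,q,r] = [q,r] − [p,r] + [p,q]. For instance
  ∂dgh = gh − dh + dg,
  ∂bcg = cg − bg + bc.
This gives a 27×18 integer matrix of rank 18; reducing to Smith normal form yields diagonal entries (1,1,1,1,1,1,1,1,1,1,1,1,1,1,1,1,1,2).

From H_k ≅ ker(∂_k) / im(∂_{k+1}) we obtain:

  H_2: rank ker ∂_2 − rank ∂_3 = (18 − 18) − 0 = 0, and there is no ∂_3, so H_2 = 0.

(K is a triangulation of the Klein bottle.)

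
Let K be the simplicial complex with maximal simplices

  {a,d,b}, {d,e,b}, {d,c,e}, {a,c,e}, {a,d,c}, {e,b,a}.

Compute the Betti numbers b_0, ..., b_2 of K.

b_0 = 1, b_1 = 0, b_2 = 1.

We work with the vertex ordering a < b < c < d < e. The simplices of K, each written with vertices in increasing order, are:

  0-simplices (5): a, b, c, d, e
  1-simplices (9): ab, ac, ad, ae, bd, be, cd, ce, de
  2-simplices (6): abd, abe, acd, ace, bde, cde

Hence C_0 ≅ Z^5, C_1 ≅ Z^9, C_2 ≅ Z^6.

Boundary ∂_1: C_1 → C_0 sends each edge [p,q] (with p < q) to q − p.
This gives a 5×9 integer matrix of rank 4; reducing to Smith normal form yields diagonal entries (1,1,1,1).

Boundary ∂_2: C_2 → C_1 sends each 2-simplex [p,q,r] to [q,r] − [p,r] + [p,q]. For instance
  ∂acd = cd − ad + ac,
  ∂ace = ce − ae + ac.
As a 9×6 matrix over Z this has rank 5, with invariant factors (1,1,1,1,1).

From H_k ≅ ker(∂_k) / im(∂_{k+1}) we obtain:

  H_0: rank C_0 − rank ∂_1 = 5 − 4 = 1, and the invariant factors of ∂_1 are all 1, so H_0 = Z.
  H_1: rank ker ∂_1 − rank ∂_2 = (9 − 4) − 5 = 0, and the invariant factors of ∂_2 are all 1, so H_1 = 0.
  H_2: rank ker ∂_2 − rank ∂_3 = (6 − 5) − 0 = 1, and there is no ∂_3, so H_2 = Z.

Hence the Betti numbers are b_0 = 1, b_1 = 0, b_2 = 1.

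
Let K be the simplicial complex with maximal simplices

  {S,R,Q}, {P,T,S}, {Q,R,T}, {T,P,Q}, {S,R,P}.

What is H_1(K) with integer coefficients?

K has 5 vertices, 10 edges, 5 triangles.
rank ∂_1 = 4, rank ∂_2 = 5 ⇒ b_1 = 10 − 4 − 5 = 1; all invariant factors of ∂_2 are 1 so no torsion. So H_1 ≅ Z.

H_1 = Z.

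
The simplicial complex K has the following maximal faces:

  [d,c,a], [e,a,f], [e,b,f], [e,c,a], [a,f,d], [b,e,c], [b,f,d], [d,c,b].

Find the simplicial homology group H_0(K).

H_0 = Z.

Fix the vertex order a < b < c < d < e < f and write every simplex with vertices in increasing order. Then dim K = 2 and the simplices of K are:

  0-simplices (6): a, b, c, d, e, f
  1-simplices (12): ac, ad, ae, af, bc, bd, be, bf, cd, ce, df, ef
  2-simplices (8): acd, ace, adf, aef, bcd, bce, bdf, bef

so the chain groups are C_0 ≅ Z^6, C_1 ≅ Z^12, C_2 ≅ Z^8.

Boundary ∂_1: C_1 → C_0 sends each edge [p,q] (with p < q) to q − p.
The 6×12 boundary matrix has rank 5 and Smith normal form diag(1,1,1,1,1).

Boundary ∂_2: C_2 → C_1 maps a triangle to the signed sum of its edges. For instance
  ∂adf = df − af + ad,
  ∂bdf = df − bf + bd.
The 12×8 boundary matrix has rank 7 and Smith normal form diag(1,1,1,1,1,1,1).

Reading off H_k = ker ∂_k / im ∂_{k+1}:

  H_0: rank C_0 − rank ∂_1 = 6 − 5 = 1, and the invariant factors of ∂_1 are all 1, so H_0 ≅ Z.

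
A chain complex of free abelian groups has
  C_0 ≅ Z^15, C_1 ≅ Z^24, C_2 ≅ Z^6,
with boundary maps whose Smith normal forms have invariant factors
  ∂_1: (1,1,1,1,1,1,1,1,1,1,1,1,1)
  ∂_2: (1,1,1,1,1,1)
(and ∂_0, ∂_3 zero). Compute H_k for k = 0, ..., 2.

H_0: b_0 = 15 − 0 − 13 = 2; torsion from ∂_1 factors > 1: none. So H_0 = Z^2.
H_1: b_1 = 24 − 13 − 6 = 5; torsion from ∂_2 factors > 1: none. So H_1 = Z^5.
H_2: b_2 = 6 − 6 − 0 = 0; torsion from ∂_3 factors > 1: none. So H_2 = 0.

H_0 = Z^2,  H_1 = Z^5,  H_2 = 0.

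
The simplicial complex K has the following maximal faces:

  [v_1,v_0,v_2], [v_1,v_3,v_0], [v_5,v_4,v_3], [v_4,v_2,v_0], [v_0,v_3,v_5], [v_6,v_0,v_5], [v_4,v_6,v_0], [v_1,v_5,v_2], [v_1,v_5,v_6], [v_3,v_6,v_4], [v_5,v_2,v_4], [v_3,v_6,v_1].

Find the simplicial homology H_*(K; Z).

H_0 ≅ Z,  H_1 ≅ Z/2,  H_2 = 0.

Fix the vertex order v_0 < v_1 < v_2 < v_3 < v_4 < v_5 < v_6 and write every simplex with vertices in increasing order. Then dim K = 2 and the simplices of K are:

  0-simplices (7): [v_0], [v_1], [v_2], [v_3], [v_4], [v_5], [v_6]
  1-simplices (18): (18 of them)
  2-simplices (12): (12 of them)

Hence C_0 ≅ Z^7, C_1 ≅ Z^18, C_2 ≅ Z^12.

The boundary map ∂_1: C_1 → C_0 sends each edge [p,q] (with p < q) to q − p. For instance
  ∂[v_4,v_5] = [v_5] − [v_4].
This gives a 7×18 integer matrix of rank 6; reducing to Smith normal form yields diagonal entries (1,1,1,1,1,1).

∂_2: C_2 → C_1 maps a triangle to the signed sum of its edges. For instance
  ∂[v_0,v_5,v_6] = [v_5,v_6] − [v_0,v_6] + [v_0,v_5],
  ∂[v_1,v_3,v_6] = [v_3,v_6] − [v_1,v_6] + [v_1,v_3].
The 18×12 boundary matrix has rank 12 and Smith normal form diag(1,1,1,1,1,1,1,1,1,1,1,2).

Now H_k = ker ∂_k / im ∂_{k+1}, so:

  H_0: rank C_0 − rank ∂_1 = 7 − 6 = 1, and the invariant factors of ∂_1 are all 1, so H_0 ≅ Z.
  H_1: rank ker ∂_1 − rank ∂_2 = (18 − 6) − 12 = 0, and ∂_2 has invariant factor 2 > 1, so H_1 ≅ Z/2.
  H_2: rank ker ∂_2 − rank ∂_3 = (12 − 12) − 0 = 0, and there is no ∂_3, so H_2 ≅ 0.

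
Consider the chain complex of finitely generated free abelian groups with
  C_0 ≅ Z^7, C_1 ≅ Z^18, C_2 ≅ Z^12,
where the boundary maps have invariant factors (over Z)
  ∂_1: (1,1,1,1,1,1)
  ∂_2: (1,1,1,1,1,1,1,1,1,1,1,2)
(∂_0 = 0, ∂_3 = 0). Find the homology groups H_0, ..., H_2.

H_0: b_0 = 7 − 0 − 6 = 1; torsion from ∂_1 factors > 1: none. So H_0 = Z.
H_1: b_1 = 18 − 6 − 12 = 0; torsion from ∂_2 factors > 1: [2]. So H_1 = Z_2.
H_2: b_2 = 12 − 12 − 0 = 0; torsion from ∂_3 factors > 1: none. So H_2 = 0.

H_0 = Z,  H_1 = Z_2,  H_2 = 0.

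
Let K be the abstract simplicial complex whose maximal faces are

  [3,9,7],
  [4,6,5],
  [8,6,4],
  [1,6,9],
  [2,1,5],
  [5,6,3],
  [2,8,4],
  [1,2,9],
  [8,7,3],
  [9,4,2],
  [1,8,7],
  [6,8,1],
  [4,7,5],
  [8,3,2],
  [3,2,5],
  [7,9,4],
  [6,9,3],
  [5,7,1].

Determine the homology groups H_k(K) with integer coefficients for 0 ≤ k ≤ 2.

Fix the vertex order 1 < 2 < 3 < 4 < 5 < 6 < 7 < 8 < 9 and write every simplex with vertices in increasing order. Then dim K = 2 and the simplices of K are:

  0-simplices (9): [1], [2], [3], [4], [5], [6], [7], [8], [9]
  1-simplices (27): (27 of them)
  2-simplices (18): [1,2,5], [1,2,9], [1,5,7], [1,6,8], [1,6,9], [1,7,8], [2,3,5], [2,3,8], [2,4,8], [2,4,9], [3,5,6], [3,6,9], [3,7,8], [3,7,9], [4,5,6], [4,5,7], [4,6,8], [4,7,9]

so the chain groups are C_0 ≅ Z^9, C_1 ≅ Z^27, C_2 ≅ Z^18.

The boundary map ∂_1: C_1 → C_0 sends each edge [p,q] (with p < q) to q − p.
The resulting 9×27 matrix has rank 8, and its Smith normal form has invariant factors (1,1,1,1,1,1,1,1).

Boundary ∂_2: C_2 → C_1 acts by ∂[p,q,r] = [q,r] − [p,r] + [p,q]. For instance
  ∂[1,2,5] = [2,5] − [1,5] + [1,2],
  ∂[2,3,5] = [3,5] − [2,5] + [2,3].
The 27×18 boundary matrix has rank 17 and Smith normal form diag(1,1,1,1,1,1,1,1,1,1,1,1,1,1,1,1,1).

Reading off H_k = ker ∂_k / im ∂_{k+1}:

  H_0: rank C_0 − rank ∂_1 = 9 − 8 = 1, and the invariant factors of ∂_1 are all 1, so H_0 = Z.
  H_1: rank ker ∂_1 − rank ∂_2 = (27 − 8) − 17 = 2, and the invariant factors of ∂_2 are all 1, so H_1 = Z^2.
  H_2: rank ker ∂_2 − rank ∂_3 = (18 − 17) − 0 = 1, and there is no ∂_3, so H_2 = Z.

H_0 = Z,  H_1 = Z^2,  H_2 = Z.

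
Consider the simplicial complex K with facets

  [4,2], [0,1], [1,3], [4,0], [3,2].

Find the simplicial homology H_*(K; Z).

H_0 ≅ Z,  H_1 ≅ Z.

Order the vertices as 0 < 1 < 2 < 3 < 4. Listing each simplex with vertices in this order, K has dimension 1 with simplices:

  0-simplices (5): [0], [1], [2], [3], [4]
  1-simplices (5): [0,1], [0,4], [1,3], [2,3], [2,4]

so the chain groups are C_0 ≅ Z^5, C_1 ≅ Z^5.

∂_1: C_1 → C_0 maps an edge to its endpoints' difference, ∂[p,q] = q − p. For instance
  ∂[2,4] = [4] − [2].
The 5×5 boundary matrix has rank 4 and Smith normal form diag(1,1,1,1).

Computing H_k = (kernel of ∂_k) / (image of ∂_{k+1}):

  H_0: rank C_0 − rank ∂_1 = 5 − 4 = 1, and the invariant factors of ∂_1 are all 1, so H_0 = Z.
  H_1: rank ker ∂_1 − rank ∂_2 = (5 − 4) − 0 = 1, and there is no ∂_2, so H_1 = Z.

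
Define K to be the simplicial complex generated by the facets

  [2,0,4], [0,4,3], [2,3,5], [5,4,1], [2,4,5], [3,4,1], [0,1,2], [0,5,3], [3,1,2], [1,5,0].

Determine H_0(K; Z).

H_0 = Z.

Fix the vertex order 0 < 1 < 2 < 3 < 4 < 5 and write every simplex with vertices in increasing order. Then dim K = 2 and the simplices of K are:

  0-simplices (6): [0], [1], [2], [3], [4], [5]
  1-simplices (15): [0,1], [0,2], [0,3], [0,4], [0,5], [1,2], [1,3], [1,4], [1,5], [2,3], [2,4], [2,5], [3,4], [3,5], [4,5]
  2-simplices (10): [0,1,2], [0,1,5], [0,2,4], [0,3,4], [0,3,5], [1,2,3], [1,3,4], [1,4,5], [2,3,5], [2,4,5]

giving chain groups C_0 ≅ Z^6, C_1 ≅ Z^15, C_2 ≅ Z^10.

The boundary map ∂_1: C_1 → C_0 sends each edge [p,q] (with p < q) to q − p.
The resulting 6×15 matrix has rank 5, and its Smith normal form has invariant factors (1,1,1,1,1).

The boundary map ∂_2: C_2 → C_1 sends each 2-simplex [p,q,r] to [q,r] − [p,r] + [p,q]. For instance
  ∂[0,1,5] = [1,5] − [0,5] + [0,1],
  ∂[1,2,3] = [2,3] − [1,3] + [1,2].
The resulting 15×10 matrix has rank 10, and its Smith normal form has invariant factors (1,1,1,1,1,1,1,1,1,2).

Reading off H_k = ker ∂_k / im ∂_{k+1}:

  H_0: rank C_0 − rank ∂_1 = 6 − 5 = 1, and the invariant factors of ∂_1 are all 1, so H_0 = Z.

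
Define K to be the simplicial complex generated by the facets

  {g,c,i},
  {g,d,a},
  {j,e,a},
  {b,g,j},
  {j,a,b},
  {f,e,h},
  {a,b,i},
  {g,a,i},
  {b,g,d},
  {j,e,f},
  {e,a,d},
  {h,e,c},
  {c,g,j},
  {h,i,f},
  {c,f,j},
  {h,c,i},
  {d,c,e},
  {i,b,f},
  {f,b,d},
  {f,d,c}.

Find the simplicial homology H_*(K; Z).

H_0 = Z,  H_1 = Z × Z/2,  H_2 = 0.

K has 10 vertices, 30 edges, 20 triangles.
rank ∂_0 = 0, rank ∂_1 = 9 ⇒ b_0 = 10 − 0 − 9 = 1; all invariant factors of ∂_1 are 1 so no torsion. So H_0 ≅ Z.
rank ∂_1 = 9, rank ∂_2 = 20 ⇒ b_1 = 30 − 9 − 20 = 1; ∂_2 has invariant factor(s) [2] giving torsion. So H_1 ≅ Z × Z/2.
rank ∂_2 = 20, rank ∂_3 = 0 ⇒ b_2 = 20 − 20 − 0 = 0. So H_2 ≅ 0.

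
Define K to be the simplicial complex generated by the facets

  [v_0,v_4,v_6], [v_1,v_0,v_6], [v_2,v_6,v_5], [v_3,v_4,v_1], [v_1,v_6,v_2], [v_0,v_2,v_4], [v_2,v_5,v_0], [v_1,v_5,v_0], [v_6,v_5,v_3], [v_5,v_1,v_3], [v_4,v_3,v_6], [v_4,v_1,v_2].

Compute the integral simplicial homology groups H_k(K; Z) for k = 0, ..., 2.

K has 7 vertices, 18 edges, 12 triangles.
rank ∂_0 = 0, rank ∂_1 = 6 ⇒ b_0 = 7 − 0 − 6 = 1; all invariant factors of ∂_1 are 1 so no torsion. So H_0 = Z.
rank ∂_1 = 6, rank ∂_2 = 12 ⇒ b_1 = 18 − 6 − 12 = 0; ∂_2 has invariant factor(s) [2] giving torsion. So H_1 = Z/2Z.
rank ∂_2 = 12, rank ∂_3 = 0 ⇒ b_2 = 12 − 12 − 0 = 0. So H_2 = 0.

H_0 ≅ Z,  H_1 ≅ Z/2Z,  H_2 = 0.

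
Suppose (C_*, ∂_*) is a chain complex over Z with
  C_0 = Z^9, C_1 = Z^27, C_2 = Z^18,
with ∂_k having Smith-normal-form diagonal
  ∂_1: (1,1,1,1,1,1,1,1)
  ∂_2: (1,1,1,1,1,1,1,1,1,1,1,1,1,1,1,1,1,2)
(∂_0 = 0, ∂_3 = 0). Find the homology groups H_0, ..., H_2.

H_0: b_0 = 9 − 0 − 8 = 1; torsion from ∂_1 factors > 1: none. So H_0 = Z.
H_1: b_1 = 27 − 8 − 18 = 1; torsion from ∂_2 factors > 1: [2]. So H_1 = Z ⊕ Z/2.
H_2: b_2 = 18 − 18 − 0 = 0; torsion from ∂_3 factors > 1: none. So H_2 = 0.

H_0 = Z,  H_1 = Z ⊕ Z/2,  H_2 = 0.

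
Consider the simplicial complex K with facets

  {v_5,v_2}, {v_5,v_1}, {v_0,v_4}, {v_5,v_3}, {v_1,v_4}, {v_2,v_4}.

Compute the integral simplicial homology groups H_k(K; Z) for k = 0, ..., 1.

Take the total order v_0 < v_1 < v_2 < v_3 < v_4 < v_5 on the vertex set. Then K (dimension 1) consists of the simplices:

  0-simplices (6): [v_0], [v_1], [v_2], [v_3], [v_4], [v_5]
  1-simplices (6): [v_0,v_4], [v_1,v_4], [v_1,v_5], [v_2,v_4], [v_2,v_5], [v_3,v_5]

giving chain groups C_0 ≅ Z^6, C_1 ≅ Z^6.

Boundary ∂_1: C_1 → C_0 sends each edge [p,q] (with p < q) to q − p.
As a 6×6 matrix over Z this has rank 5, with invariant factors (1,1,1,1,1).

From H_k ≅ ker(∂_k) / im(∂_{k+1}) we obtain:

  H_0: rank C_0 − rank ∂_1 = 6 − 5 = 1, and the invariant factors of ∂_1 are all 1, so H_0 ≅ Z.
  H_1: rank ker ∂_1 − rank ∂_2 = (6 − 5) − 0 = 1, and there is no ∂_2, so H_1 ≅ Z.

H_0 ≅ Z,  H_1 ≅ Z.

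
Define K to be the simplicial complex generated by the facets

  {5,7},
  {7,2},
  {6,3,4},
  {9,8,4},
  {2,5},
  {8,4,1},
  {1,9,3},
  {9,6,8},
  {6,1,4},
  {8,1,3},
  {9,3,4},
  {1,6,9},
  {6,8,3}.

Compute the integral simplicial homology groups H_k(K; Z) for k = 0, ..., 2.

Fix the vertex order 1 < 2 < 3 < 4 < 5 < 6 < 7 < 8 < 9 and write every simplex with vertices in increasing order. Then dim K = 2 and the simplices of K are:

  0-simplices (9): [1], [2], [3], [4], [5], [6], [7], [8], [9]
  1-simplices (18): [1,3], [1,4], [1,6], [1,8], [1,9], [2,5], [2,7], [3,4], [3,6], [3,8], [3,9], [4,6], [4,8], [4,9], [5,7], [6,8], [6,9], [8,9]
  2-simplices (10): [1,3,8], [1,3,9], [1,4,6], [1,4,8], [1,6,9], [3,4,6], [3,4,9], [3,6,8], [4,8,9], [6,8,9]

so the chain groups are C_0 ≅ Z^9, C_1 ≅ Z^18, C_2 ≅ Z^10.

Boundary ∂_1: C_1 → C_0 maps an edge to its endpoints' difference, ∂[p,q] = q − p.
This gives a 9×18 integer matrix of rank 7; reducing to Smith normal form yields diagonal entries (1,1,1,1,1,1,1).

∂_2: C_2 → C_1 maps a triangle to the signed sum of its edges. For instance
  ∂[1,3,8] = [3,8] − [1,8] + [1,3],
  ∂[1,6,9] = [6,9] − [1,9] + [1,6].
The 18×10 boundary matrix has rank 10 and Smith normal form diag(1,1,1,1,1,1,1,1,1,2).

Computing H_k = (kernel of ∂_k) / (image of ∂_{k+1}):

  H_0: rank C_0 − rank ∂_1 = 9 − 7 = 2, and the invariant factors of ∂_1 are all 1, so H_0 = Z^2.
  H_1: rank ker ∂_1 − rank ∂_2 = (18 − 7) − 10 = 1, and ∂_2 has invariant factor 2 > 1, so H_1 = Z ⊕ Z_2.
  H_2: rank ker ∂_2 − rank ∂_3 = (10 − 10) − 0 = 0, and there is no ∂_3, so H_2 = 0.

As a check, the Euler characteristic is 9 − 18 + 10 = 1, which agrees with 2 − 1 + 0 = 1.

H_0 ≅ Z^2,  H_1 ≅ Z ⊕ Z_2,  H_2 = 0.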